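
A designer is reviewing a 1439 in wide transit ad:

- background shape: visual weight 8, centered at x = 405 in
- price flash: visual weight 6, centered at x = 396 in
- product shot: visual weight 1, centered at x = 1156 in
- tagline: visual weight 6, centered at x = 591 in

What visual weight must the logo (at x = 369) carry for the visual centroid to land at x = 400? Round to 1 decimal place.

w ≈ 61.9

Known weights sum to 8 + 6 + 1 + 6 = 21; their moment is 8·405 + 6·396 + 1·1156 + 6·591 = 10318.
For the centroid to hit 400: (10318 + w·369) / (21 + w) = 400.
Solving: w = (400·21 − 10318) / (369 − 400) = -1918 / -31 ≈ 61.87.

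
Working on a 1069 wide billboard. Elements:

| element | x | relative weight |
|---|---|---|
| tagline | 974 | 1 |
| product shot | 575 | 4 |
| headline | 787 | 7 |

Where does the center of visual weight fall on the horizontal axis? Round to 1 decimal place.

x ≈ 731.9

Weights sum to 1 + 4 + 7 = 12.
x: (1·974 + 4·575 + 7·787) / 12 = 8783 / 12 ≈ 731.92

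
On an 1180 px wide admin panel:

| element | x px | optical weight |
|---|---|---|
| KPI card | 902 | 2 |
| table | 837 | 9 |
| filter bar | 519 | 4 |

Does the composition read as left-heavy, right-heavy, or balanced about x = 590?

right-heavy

Total weight = 2 + 9 + 4 = 15.
x: (2·902 + 9·837 + 4·519) / 15 = 11413 / 15 ≈ 760.87
760.9 lies right of the midline 590, so the layout is right-heavy.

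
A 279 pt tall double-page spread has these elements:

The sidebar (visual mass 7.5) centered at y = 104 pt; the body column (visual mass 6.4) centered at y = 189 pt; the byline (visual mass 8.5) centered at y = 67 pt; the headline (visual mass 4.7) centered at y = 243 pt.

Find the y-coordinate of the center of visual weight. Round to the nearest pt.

y ≈ 137

Weights sum to 7.5 + 6.4 + 8.5 + 4.7 = 27.1.
y-moment: 7.5·104 + 6.4·189 + 8.5·67 + 4.7·243 = 3701.2; centroid 3701.2/27.1 ≈ 136.58.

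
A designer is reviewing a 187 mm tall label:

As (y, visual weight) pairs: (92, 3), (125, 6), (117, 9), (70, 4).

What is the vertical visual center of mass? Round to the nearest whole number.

y ≈ 107

Σw = 3 + 6 + 9 + 4 = 22.
y-moment: 3·92 + 6·125 + 9·117 + 4·70 = 2359; centroid 2359/22 ≈ 107.23.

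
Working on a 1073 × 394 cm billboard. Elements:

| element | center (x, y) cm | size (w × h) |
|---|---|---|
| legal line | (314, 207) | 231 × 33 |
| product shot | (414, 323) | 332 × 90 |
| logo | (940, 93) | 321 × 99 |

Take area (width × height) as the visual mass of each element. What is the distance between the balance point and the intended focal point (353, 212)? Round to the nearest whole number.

Areas: legal line 231·33 = 7623, product shot 332·90 = 29880, logo 321·99 = 31779. Total weight = 69282.
x: (7623·314 + 29880·414 + 31779·940) / 69282 = 44636202 / 69282 ≈ 644.27
y: (7623·207 + 29880·323 + 31779·93) / 69282 = 14184648 / 69282 ≈ 204.74
Offset from (353, 212): Δx ≈ 291.27, Δy ≈ -7.26; distance = √(Δx² + Δy²) ≈ 291.36.

≈ 291 cm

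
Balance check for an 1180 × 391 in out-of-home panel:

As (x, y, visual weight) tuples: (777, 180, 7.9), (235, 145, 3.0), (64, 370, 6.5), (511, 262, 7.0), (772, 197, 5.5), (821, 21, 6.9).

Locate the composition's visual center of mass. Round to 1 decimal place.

Weights sum to 7.9 + 3.0 + 6.5 + 7.0 + 5.5 + 6.9 = 36.8.
Σw·x = 20747.2; x̄ = 20747.2/36.8 ≈ 563.78.
y: moment 7324.4 / weight 36.8 ≈ 199.03

(563.8, 199.0)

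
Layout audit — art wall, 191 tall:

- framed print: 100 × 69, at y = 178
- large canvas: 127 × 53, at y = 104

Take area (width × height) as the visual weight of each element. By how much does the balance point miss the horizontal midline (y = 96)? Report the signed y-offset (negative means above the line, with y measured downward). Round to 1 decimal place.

≈ 45.5

Areas → weights: framed print 100·69 = 6900, large canvas 127·53 = 6731; Σw = 13631.
Σw·y = 6900·178 + 6731·104 = 1928224, so ȳ = 1928224/13631 ≈ 141.46.
Against y = 96, that's 141.46 − 96 = 45.46.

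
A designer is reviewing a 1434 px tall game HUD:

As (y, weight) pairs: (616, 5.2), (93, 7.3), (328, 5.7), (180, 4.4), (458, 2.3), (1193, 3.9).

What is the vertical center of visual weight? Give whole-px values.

Σw = 5.2 + 7.3 + 5.7 + 4.4 + 2.3 + 3.9 = 28.8.
y: (5.2·616 + 7.3·93 + 5.7·328 + 4.4·180 + 2.3·458 + 3.9·1193) / 28.8 = 12249.8 / 28.8 ≈ 425.34

y ≈ 425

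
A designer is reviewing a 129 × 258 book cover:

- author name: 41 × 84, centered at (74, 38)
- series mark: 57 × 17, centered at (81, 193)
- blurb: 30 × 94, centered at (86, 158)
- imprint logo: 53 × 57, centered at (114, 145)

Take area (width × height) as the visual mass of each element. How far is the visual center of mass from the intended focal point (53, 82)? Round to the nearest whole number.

Areas: author name 41·84 = 3444, series mark 57·17 = 969, blurb 30·94 = 2820, imprint logo 53·57 = 3021. Total weight = 10254.
Σw·x = 3444·74 + 969·81 + 2820·86 + 3021·114 = 920259, so x̄ = 920259/10254 ≈ 89.75.
Σw·y = 3444·38 + 969·193 + 2820·158 + 3021·145 = 1201494, so ȳ = 1201494/10254 ≈ 117.17.
From (53, 82): dx = 36.75, dy = 35.17, so the distance is √(dx²+dy²) ≈ 50.87.

≈ 51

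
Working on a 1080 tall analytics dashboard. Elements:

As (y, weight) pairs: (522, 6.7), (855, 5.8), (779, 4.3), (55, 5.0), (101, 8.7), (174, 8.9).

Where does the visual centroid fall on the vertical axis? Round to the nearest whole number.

y ≈ 368

Σw = 6.7 + 5.8 + 4.3 + 5.0 + 8.7 + 8.9 = 39.4.
y: moment 14508.4 / weight 39.4 ≈ 368.23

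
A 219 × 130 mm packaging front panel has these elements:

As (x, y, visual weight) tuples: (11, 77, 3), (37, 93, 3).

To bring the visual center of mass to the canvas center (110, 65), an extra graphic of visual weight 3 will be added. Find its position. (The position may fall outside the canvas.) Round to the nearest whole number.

After adding the extra graphic, total weight = 3 + 3 + 3 = 9.
Along x: (144 + 3·x) / 9 = 110 (existing moment 3·11 + 3·37 = 144) ⇒ x = (990 − 144) / 3 ≈ 282.00.
Along y: (510 + 3·y) / 9 = 65 (existing moment 3·77 + 3·93 = 510) ⇒ y = (585 − 510) / 3 ≈ 25.00.

(282, 25)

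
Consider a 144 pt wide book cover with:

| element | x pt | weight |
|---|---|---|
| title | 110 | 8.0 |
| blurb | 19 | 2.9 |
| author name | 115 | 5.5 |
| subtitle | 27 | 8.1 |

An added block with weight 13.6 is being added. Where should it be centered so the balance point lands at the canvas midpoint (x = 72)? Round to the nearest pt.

After adding the added block, total weight = 8.0 + 2.9 + 5.5 + 8.1 + 13.6 = 38.1.
x: need Σw·x = 38.1·72 = 2743.2. Existing = 8.0·110 + 2.9·19 + 5.5·115 + 8.1·27 = 1786.3. Remainder 956.9 / 13.6 ≈ 70.36.

x ≈ 70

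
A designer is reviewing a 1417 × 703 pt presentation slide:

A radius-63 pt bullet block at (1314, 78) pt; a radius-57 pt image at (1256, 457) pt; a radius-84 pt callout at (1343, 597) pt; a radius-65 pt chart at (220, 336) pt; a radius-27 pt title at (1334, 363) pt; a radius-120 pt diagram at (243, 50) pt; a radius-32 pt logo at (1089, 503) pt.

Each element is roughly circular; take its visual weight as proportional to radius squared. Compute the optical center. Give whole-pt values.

(730, 258)

r² weights: bullet block 63² = 3969, image 57² = 3249, callout 84² = 7056, chart 65² = 4225, title 27² = 729, diagram 120² = 14400, logo 32² = 1024. Total = 34652.
Σw·x = 25288540; x̄ = 25288540/34652 ≈ 729.79.
y: moment 8926106 / weight 34652 ≈ 257.59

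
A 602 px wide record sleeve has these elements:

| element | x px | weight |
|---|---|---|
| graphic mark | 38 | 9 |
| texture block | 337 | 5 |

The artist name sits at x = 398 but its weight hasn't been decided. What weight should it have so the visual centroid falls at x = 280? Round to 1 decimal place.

w ≈ 16.0

Existing Σw = 14 (9 + 5); existing moment 9·38 + 5·337 = 2027.
Balance at x = 280 requires (2027 + w·398) / (14 + w) = 280.
Solving: w = (280·14 − 2027) / (398 − 280) = 1893 / 118 ≈ 16.04.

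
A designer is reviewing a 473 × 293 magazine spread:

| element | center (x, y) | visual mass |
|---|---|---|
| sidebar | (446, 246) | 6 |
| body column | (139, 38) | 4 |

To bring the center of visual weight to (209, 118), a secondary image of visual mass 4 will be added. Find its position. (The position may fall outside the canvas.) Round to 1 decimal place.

With the secondary image, Σw becomes 6 + 4 + 4 = 14.
Along x: (3232 + 4·x) / 14 = 209 (existing moment 6·446 + 4·139 = 3232) ⇒ x = (2926 − 3232) / 4 ≈ -76.50.
Along y: (1628 + 4·y) / 14 = 118 (existing moment 6·246 + 4·38 = 1628) ⇒ y = (1652 − 1628) / 4 ≈ 6.00.

(-76.5, 6.0)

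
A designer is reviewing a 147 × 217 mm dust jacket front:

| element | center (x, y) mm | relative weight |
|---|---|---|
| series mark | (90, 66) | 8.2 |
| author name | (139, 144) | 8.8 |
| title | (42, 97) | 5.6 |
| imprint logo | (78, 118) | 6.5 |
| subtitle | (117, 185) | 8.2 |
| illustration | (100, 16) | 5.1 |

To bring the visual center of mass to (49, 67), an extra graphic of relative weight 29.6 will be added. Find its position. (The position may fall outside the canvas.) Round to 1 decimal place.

After adding the extra graphic, total weight = 8.2 + 8.8 + 5.6 + 6.5 + 8.2 + 5.1 + 29.6 = 72.0.
x: need Σw·x = 72.0·49 = 3528.0. Existing = 8.2·90 + 8.8·139 + 5.6·42 + 6.5·78 + 8.2·117 + 5.1·100 = 4172.8. Remainder -644.8 / 29.6 ≈ -21.78.
y: need Σw·y = 72.0·67 = 4824.0. Existing = 8.2·66 + 8.8·144 + 5.6·97 + 6.5·118 + 8.2·185 + 5.1·16 = 4717.2. Remainder 106.8 / 29.6 ≈ 3.61.

(-21.8, 3.6)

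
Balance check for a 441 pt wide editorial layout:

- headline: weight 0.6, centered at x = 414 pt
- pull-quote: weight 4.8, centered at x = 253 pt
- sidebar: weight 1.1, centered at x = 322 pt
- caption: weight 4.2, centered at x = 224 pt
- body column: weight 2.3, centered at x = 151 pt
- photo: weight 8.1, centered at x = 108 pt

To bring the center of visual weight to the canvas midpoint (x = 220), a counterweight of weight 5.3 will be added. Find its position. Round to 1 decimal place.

x ≈ 344.9

After adding the counterweight, total weight = 0.6 + 4.8 + 1.1 + 4.2 + 2.3 + 8.1 + 5.3 = 26.4.
Along x: (3979.9 + 5.3·x) / 26.4 = 220 (existing moment 0.6·414 + 4.8·253 + 1.1·322 + 4.2·224 + 2.3·151 + 8.1·108 = 3979.9) ⇒ x = (5808.0 − 3979.9) / 5.3 ≈ 344.92.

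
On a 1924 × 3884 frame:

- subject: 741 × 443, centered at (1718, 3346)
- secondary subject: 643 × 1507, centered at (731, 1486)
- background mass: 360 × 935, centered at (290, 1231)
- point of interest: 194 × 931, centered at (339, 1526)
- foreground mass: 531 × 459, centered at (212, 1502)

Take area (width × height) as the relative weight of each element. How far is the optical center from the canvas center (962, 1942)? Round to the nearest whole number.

Areas: subject 741·443 = 328263, secondary subject 643·1507 = 969001, background mass 360·935 = 336600, point of interest 194·931 = 180614, foreground mass 531·459 = 243729. Total weight = 2058207.
Σw·x = 328263·1718 + 969001·731 + 336600·290 + 180614·339 + 243729·212 = 1482808259, so x̄ = 1482808259/2058207 ≈ 720.44.
Σw·y = 328263·3346 + 969001·1486 + 336600·1231 + 180614·1526 + 243729·1502 = 3594356006, so ȳ = 3594356006/2058207 ≈ 1746.35.
Relative to (962, 1942): Δ = (-241.56, -195.65); |Δ| = √(-241.56² + -195.65²) ≈ 310.85.

≈ 311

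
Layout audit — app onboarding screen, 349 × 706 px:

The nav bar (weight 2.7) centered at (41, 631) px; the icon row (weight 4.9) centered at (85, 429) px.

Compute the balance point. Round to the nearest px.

Total weight = 2.7 + 4.9 = 7.6.
Σw·x = 2.7·41 + 4.9·85 = 527.2, so x̄ = 527.2/7.6 ≈ 69.37.
Σw·y = 2.7·631 + 4.9·429 = 3805.8, so ȳ = 3805.8/7.6 ≈ 500.76.

(69, 501)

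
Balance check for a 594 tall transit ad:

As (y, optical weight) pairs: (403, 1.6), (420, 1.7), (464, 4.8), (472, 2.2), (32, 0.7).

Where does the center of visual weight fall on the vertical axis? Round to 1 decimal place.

Σw = 1.6 + 1.7 + 4.8 + 2.2 + 0.7 = 11.0.
y-moment: 1.6·403 + 1.7·420 + 4.8·464 + 2.2·472 + 0.7·32 = 4646.8; centroid 4646.8/11.0 ≈ 422.44.

y ≈ 422.4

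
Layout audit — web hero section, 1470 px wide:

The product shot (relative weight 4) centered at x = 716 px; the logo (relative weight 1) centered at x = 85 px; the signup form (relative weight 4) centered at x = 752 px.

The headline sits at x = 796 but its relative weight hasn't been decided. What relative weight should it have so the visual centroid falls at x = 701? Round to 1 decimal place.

Known weights sum to 4 + 1 + 4 = 9; their moment is 4·716 + 1·85 + 4·752 = 5957.
For the centroid to hit 701: (5957 + w·796) / (9 + w) = 701.
Rearranging, w·(796 − 701) = 701·9 − 5957 = 352, so w ≈ 352/95 = 3.71.

w ≈ 3.7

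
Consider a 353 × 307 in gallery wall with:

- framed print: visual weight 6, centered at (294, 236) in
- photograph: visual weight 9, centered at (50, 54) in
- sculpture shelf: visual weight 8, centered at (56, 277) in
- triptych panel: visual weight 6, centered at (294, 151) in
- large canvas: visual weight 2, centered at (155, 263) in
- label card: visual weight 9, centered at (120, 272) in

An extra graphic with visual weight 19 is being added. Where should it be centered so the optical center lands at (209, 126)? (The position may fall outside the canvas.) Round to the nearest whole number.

(343, -30)

After adding the extra graphic, total weight = 6 + 9 + 8 + 6 + 2 + 9 + 19 = 59.
Along x: (5816 + 19·x) / 59 = 209 (existing moment 6·294 + 9·50 + 8·56 + 6·294 + 2·155 + 9·120 = 5816) ⇒ x = (12331 − 5816) / 19 ≈ 342.89.
Along y: (7998 + 19·y) / 59 = 126 (existing moment 6·236 + 9·54 + 8·277 + 6·151 + 2·263 + 9·272 = 7998) ⇒ y = (7434 − 7998) / 19 ≈ -29.68.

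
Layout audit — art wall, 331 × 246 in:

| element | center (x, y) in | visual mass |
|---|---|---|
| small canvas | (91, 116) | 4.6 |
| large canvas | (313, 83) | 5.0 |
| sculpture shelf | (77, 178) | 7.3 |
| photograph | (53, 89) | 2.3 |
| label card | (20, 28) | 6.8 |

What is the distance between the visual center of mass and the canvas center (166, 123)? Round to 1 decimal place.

≈ 62.0 in

Weights sum to 4.6 + 5.0 + 7.3 + 2.3 + 6.8 = 26.0.
x: (4.6·91 + 5.0·313 + 7.3·77 + 2.3·53 + 6.8·20) / 26.0 = 2803.6 / 26.0 ≈ 107.83
y: (4.6·116 + 5.0·83 + 7.3·178 + 2.3·89 + 6.8·28) / 26.0 = 2643.1 / 26.0 ≈ 101.66
Relative to (166, 123): Δ = (-58.17, -21.34); |Δ| = √(-58.17² + -21.34²) ≈ 61.96.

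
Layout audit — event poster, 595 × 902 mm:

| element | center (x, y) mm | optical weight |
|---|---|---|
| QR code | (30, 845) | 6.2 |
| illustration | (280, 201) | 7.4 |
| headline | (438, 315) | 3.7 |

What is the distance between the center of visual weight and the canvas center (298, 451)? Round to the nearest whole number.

≈ 74 mm

Weights sum to 6.2 + 7.4 + 3.7 = 17.3.
x-moment: 6.2·30 + 7.4·280 + 3.7·438 = 3878.6; centroid 3878.6/17.3 ≈ 224.20.
y-moment: 6.2·845 + 7.4·201 + 3.7·315 = 7891.9; centroid 7891.9/17.3 ≈ 456.18.
Offset from (298, 451): Δx ≈ -73.80, Δy ≈ 5.18; distance = √(Δx² + Δy²) ≈ 73.98.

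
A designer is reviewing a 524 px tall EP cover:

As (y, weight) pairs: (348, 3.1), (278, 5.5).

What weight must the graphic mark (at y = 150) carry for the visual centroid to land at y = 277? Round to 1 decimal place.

Known weights sum to 3.1 + 5.5 = 8.6; their moment is 3.1·348 + 5.5·278 = 2607.8.
Set Σw·y/Σw = 277: (2607.8 + 150w) = 277·(8.6 + w).
Solving: w = (277·8.6 − 2607.8) / (150 − 277) = -225.6 / -127 ≈ 1.78.

w ≈ 1.8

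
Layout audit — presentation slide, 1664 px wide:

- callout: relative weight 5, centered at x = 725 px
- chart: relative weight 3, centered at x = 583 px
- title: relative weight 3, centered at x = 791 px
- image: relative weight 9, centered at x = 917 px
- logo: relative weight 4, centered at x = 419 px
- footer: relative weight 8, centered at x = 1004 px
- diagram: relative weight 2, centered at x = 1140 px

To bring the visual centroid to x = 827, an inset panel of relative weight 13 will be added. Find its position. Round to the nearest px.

With the inset panel, Σw becomes 5 + 3 + 3 + 9 + 4 + 8 + 2 + 13 = 47.
x: target moment 47×827 = 38869; current 5·725 + 3·583 + 3·791 + 9·917 + 4·419 + 8·1004 + 2·1140 = 27988; the inset panel supplies 10881, so x = 10881/13 ≈ 837.00.

x ≈ 837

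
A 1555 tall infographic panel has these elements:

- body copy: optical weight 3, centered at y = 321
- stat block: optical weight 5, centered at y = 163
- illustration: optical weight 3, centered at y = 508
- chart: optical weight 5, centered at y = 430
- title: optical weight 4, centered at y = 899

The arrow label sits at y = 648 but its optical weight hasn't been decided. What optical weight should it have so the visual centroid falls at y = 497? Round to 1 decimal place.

Fixed elements: Σw = 3 + 5 + 3 + 5 + 4 = 20, Σw·y = 3·321 + 5·163 + 3·508 + 5·430 + 4·899 = 9048.
Set Σw·y/Σw = 497: (9048 + 648w) = 497·(20 + w).
Rearranging, w·(648 − 497) = 497·20 − 9048 = 892, so w ≈ 892/151 = 5.91.

w ≈ 5.9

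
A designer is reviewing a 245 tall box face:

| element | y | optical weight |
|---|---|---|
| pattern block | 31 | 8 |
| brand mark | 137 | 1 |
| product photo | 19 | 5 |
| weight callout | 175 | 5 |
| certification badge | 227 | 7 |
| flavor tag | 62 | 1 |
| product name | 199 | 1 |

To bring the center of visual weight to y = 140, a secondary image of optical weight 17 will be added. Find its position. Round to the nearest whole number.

After adding the secondary image, total weight = 8 + 1 + 5 + 5 + 7 + 1 + 1 + 17 = 45.
Along y: (3205 + 17·y) / 45 = 140 (existing moment 8·31 + 1·137 + 5·19 + 5·175 + 7·227 + 1·62 + 1·199 = 3205) ⇒ y = (6300 − 3205) / 17 ≈ 182.06.

y ≈ 182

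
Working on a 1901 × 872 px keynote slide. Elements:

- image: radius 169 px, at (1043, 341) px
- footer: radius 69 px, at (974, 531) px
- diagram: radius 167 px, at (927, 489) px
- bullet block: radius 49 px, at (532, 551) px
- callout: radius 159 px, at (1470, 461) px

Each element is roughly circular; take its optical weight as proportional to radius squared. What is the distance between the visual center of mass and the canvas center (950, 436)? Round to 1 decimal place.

r² weights: image 169² = 28561, footer 69² = 4761, diagram 167² = 27889, bullet block 49² = 2401, callout 159² = 25281. Total = 88893.
x: (28561·1043 + 4761·974 + 27889·927 + 2401·532 + 25281·1470) / 88893 = 98719842 / 88893 ≈ 1110.55
y: (28561·341 + 4761·531 + 27889·489 + 2401·551 + 25281·461) / 88893 = 38882605 / 88893 ≈ 437.41
From (950, 436): dx = 160.55, dy = 1.41, so the distance is √(dx²+dy²) ≈ 160.55.

≈ 160.6 px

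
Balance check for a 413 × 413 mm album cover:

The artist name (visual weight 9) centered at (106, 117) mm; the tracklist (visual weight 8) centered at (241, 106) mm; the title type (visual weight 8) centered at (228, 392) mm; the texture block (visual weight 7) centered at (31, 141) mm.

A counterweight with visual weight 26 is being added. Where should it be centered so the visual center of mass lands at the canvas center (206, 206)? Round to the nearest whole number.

(270, 228)

After adding the counterweight, total weight = 9 + 8 + 8 + 7 + 26 = 58.
x: target moment 58×206 = 11948; current 9·106 + 8·241 + 8·228 + 7·31 = 4923; the counterweight supplies 7025, so x = 7025/26 ≈ 270.19.
y: target moment 58×206 = 11948; current 9·117 + 8·106 + 8·392 + 7·141 = 6024; the counterweight supplies 5924, so y = 5924/26 ≈ 227.85.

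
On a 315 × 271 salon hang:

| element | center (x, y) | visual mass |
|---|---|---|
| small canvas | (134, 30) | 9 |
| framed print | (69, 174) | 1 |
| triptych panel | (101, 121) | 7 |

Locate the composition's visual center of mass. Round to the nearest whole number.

Total weight = 9 + 1 + 7 = 17.
x-moment: 9·134 + 1·69 + 7·101 = 1982; centroid 1982/17 ≈ 116.59.
y-moment: 9·30 + 1·174 + 7·121 = 1291; centroid 1291/17 ≈ 75.94.

(117, 76)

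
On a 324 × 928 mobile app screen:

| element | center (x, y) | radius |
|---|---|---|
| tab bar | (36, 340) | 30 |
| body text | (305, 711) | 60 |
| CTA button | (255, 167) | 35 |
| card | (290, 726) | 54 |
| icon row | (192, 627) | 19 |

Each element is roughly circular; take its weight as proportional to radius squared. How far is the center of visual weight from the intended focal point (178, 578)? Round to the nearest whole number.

Weights ∝ r²: tab bar 30² = 900, body text 60² = 3600, CTA button 35² = 1225, card 54² = 2916, icon row 19² = 361; Σw = 9002.
Σw·x = 900·36 + 3600·305 + 1225·255 + 2916·290 + 361·192 = 2357727, so x̄ = 2357727/9002 ≈ 261.91.
Σw·y = 900·340 + 3600·711 + 1225·167 + 2916·726 + 361·627 = 5413538, so ȳ = 5413538/9002 ≈ 601.37.
Offset from (178, 578): Δx ≈ 83.91, Δy ≈ 23.37; distance = √(Δx² + Δy²) ≈ 87.11.

≈ 87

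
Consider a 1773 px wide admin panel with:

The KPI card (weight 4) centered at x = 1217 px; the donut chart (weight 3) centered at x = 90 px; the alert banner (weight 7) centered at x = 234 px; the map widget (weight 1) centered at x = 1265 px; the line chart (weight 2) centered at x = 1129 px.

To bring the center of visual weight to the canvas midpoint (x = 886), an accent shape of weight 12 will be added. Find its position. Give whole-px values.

With the accent shape, Σw becomes 4 + 3 + 7 + 1 + 2 + 12 = 29.
x: need Σw·x = 29·886 = 25694. Existing = 4·1217 + 3·90 + 7·234 + 1·1265 + 2·1129 = 10299. Remainder 15395 / 12 ≈ 1282.92.

x ≈ 1283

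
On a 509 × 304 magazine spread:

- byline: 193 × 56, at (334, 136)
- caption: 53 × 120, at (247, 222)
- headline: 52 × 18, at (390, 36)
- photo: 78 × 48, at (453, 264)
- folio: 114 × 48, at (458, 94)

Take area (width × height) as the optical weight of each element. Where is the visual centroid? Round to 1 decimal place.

(356.8, 161.7)

Areas: byline 193·56 = 10808, caption 53·120 = 6360, headline 52·18 = 936, photo 78·48 = 3744, folio 114·48 = 5472. Total weight = 27320.
x-moment: 10808·334 + 6360·247 + 936·390 + 3744·453 + 5472·458 = 9748040; centroid 9748040/27320 ≈ 356.81.
y-moment: 10808·136 + 6360·222 + 936·36 + 3744·264 + 5472·94 = 4418288; centroid 4418288/27320 ≈ 161.72.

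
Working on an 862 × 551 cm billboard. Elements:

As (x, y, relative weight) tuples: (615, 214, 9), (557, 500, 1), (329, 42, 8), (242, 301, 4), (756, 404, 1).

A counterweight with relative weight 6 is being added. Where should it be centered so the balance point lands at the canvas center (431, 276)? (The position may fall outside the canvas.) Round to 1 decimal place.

After adding the counterweight, total weight = 9 + 1 + 8 + 4 + 1 + 6 = 29.
Along x: (10448 + 6·x) / 29 = 431 (existing moment 9·615 + 1·557 + 8·329 + 4·242 + 1·756 = 10448) ⇒ x = (12499 − 10448) / 6 ≈ 341.83.
Along y: (4370 + 6·y) / 29 = 276 (existing moment 9·214 + 1·500 + 8·42 + 4·301 + 1·404 = 4370) ⇒ y = (8004 − 4370) / 6 ≈ 605.67.

(341.8, 605.7)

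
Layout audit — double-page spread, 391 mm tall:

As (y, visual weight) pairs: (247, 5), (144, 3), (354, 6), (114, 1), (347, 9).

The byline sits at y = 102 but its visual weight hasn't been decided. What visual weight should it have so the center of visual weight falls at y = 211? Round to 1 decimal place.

Fixed elements: Σw = 5 + 3 + 6 + 1 + 9 = 24, Σw·y = 5·247 + 3·144 + 6·354 + 1·114 + 9·347 = 7028.
For the centroid to hit 211: (7028 + w·102) / (24 + w) = 211.
Solving: w = (211·24 − 7028) / (102 − 211) = -1964 / -109 ≈ 18.02.

w ≈ 18.0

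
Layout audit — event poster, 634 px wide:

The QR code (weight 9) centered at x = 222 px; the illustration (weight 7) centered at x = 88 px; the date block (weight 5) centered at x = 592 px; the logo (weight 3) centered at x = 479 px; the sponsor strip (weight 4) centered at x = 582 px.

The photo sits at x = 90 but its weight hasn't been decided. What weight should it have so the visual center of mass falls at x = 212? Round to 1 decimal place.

w ≈ 27.9

Existing Σw = 28 (9 + 7 + 5 + 3 + 4); existing moment 9·222 + 7·88 + 5·592 + 3·479 + 4·582 = 9339.
For the centroid to hit 212: (9339 + w·90) / (28 + w) = 212.
So w = (212·28 − 9339)/(90 − 212) = -3403/-122 ≈ 27.89.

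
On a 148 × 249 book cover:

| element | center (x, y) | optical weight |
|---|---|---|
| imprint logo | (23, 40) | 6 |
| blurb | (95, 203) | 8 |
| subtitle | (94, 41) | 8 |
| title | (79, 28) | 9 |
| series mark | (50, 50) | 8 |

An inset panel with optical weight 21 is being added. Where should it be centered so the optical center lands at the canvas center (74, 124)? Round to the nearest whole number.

With the inset panel, Σw becomes 6 + 8 + 8 + 9 + 8 + 21 = 60.
Along x: (2761 + 21·x) / 60 = 74 (existing moment 6·23 + 8·95 + 8·94 + 9·79 + 8·50 = 2761) ⇒ x = (4440 − 2761) / 21 ≈ 79.95.
Along y: (2844 + 21·y) / 60 = 124 (existing moment 6·40 + 8·203 + 8·41 + 9·28 + 8·50 = 2844) ⇒ y = (7440 − 2844) / 21 ≈ 218.86.

(80, 219)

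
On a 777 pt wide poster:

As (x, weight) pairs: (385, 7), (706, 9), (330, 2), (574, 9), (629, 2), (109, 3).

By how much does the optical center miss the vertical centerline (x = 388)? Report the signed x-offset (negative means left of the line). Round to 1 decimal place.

Weights sum to 7 + 9 + 2 + 9 + 2 + 3 = 32.
x: moment 16460 / weight 32 ≈ 514.38
Difference: 514.38 − 388 ≈ 126.38.

≈ 126.4 pt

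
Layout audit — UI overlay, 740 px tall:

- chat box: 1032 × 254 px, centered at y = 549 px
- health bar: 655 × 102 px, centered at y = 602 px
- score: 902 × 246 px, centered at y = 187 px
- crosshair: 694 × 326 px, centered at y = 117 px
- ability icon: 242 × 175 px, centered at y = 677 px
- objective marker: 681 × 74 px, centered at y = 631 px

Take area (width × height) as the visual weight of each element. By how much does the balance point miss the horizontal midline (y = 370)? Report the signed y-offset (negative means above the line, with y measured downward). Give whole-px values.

≈ -11 px

Areas → weights: chat box 1032·254 = 262128, health bar 655·102 = 66810, score 902·246 = 221892, crosshair 694·326 = 226244, ability icon 242·175 = 42350, objective marker 681·74 = 50394; Σw = 869818.
y: moment 312561808 / weight 869818 ≈ 359.34
Difference: 359.34 − 370 ≈ -10.66.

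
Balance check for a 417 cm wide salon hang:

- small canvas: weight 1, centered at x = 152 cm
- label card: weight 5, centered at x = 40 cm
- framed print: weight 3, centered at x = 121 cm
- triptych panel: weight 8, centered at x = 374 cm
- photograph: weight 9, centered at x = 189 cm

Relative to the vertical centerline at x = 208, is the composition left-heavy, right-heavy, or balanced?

Weights sum to 1 + 5 + 3 + 8 + 9 = 26.
Σw·x = 1·152 + 5·40 + 3·121 + 8·374 + 9·189 = 5408, so x̄ = 5408/26 ≈ 208.00.
That equals the midline 208 — balanced.

balanced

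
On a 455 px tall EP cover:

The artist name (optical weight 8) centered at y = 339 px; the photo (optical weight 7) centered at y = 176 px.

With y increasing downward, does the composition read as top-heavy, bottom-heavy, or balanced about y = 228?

Σw = 8 + 7 = 15.
y-moment: 8·339 + 7·176 = 3944; centroid 3944/15 ≈ 262.93.
262.9 lies below (larger y than) the midline 228, so the layout is bottom-heavy.

bottom-heavy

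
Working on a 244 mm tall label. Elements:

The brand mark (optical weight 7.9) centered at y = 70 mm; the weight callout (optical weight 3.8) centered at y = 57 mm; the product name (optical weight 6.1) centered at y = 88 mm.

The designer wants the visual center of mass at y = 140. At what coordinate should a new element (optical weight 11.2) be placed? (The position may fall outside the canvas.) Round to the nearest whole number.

With the new element, Σw becomes 7.9 + 3.8 + 6.1 + 11.2 = 29.0.
y: target moment 29.0×140 = 4060.0; current 7.9·70 + 3.8·57 + 6.1·88 = 1306.4; the new element supplies 2753.6, so y = 2753.6/11.2 ≈ 245.86.

y ≈ 246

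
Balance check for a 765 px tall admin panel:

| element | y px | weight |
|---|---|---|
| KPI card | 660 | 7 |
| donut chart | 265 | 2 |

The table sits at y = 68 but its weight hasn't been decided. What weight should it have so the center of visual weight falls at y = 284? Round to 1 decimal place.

w ≈ 12.0

Existing Σw = 9 (7 + 2); existing moment 7·660 + 2·265 = 5150.
Balance at y = 284 requires (5150 + w·68) / (9 + w) = 284.
Rearranging, w·(68 − 284) = 284·9 − 5150 = -2594, so w ≈ -2594/-216 = 12.01.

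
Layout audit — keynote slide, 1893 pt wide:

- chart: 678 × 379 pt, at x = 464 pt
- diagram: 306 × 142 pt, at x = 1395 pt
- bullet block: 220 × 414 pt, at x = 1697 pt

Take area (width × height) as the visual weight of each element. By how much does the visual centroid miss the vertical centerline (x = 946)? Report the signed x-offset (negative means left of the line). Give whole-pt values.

≈ -92 pt

Taking area as weight: chart 678·379 = 256962, diagram 306·142 = 43452, bullet block 220·414 = 91080. Sum 391494.
Σw·x = 256962·464 + 43452·1395 + 91080·1697 = 334408668, so x̄ = 334408668/391494 ≈ 854.19.
Difference: 854.19 − 946 ≈ -91.81.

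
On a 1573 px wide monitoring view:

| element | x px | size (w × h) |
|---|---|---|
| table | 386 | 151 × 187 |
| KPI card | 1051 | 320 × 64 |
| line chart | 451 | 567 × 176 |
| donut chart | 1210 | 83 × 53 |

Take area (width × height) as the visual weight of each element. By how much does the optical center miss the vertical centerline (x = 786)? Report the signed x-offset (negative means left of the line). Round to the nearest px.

Taking area as weight: table 151·187 = 28237, KPI card 320·64 = 20480, line chart 567·176 = 99792, donut chart 83·53 = 4399. Sum 152908.
x: (28237·386 + 20480·1051 + 99792·451 + 4399·1210) / 152908 = 82752944 / 152908 ≈ 541.19
Offset from x = 786: 541.19 − 786 ≈ -244.81.

≈ -245 px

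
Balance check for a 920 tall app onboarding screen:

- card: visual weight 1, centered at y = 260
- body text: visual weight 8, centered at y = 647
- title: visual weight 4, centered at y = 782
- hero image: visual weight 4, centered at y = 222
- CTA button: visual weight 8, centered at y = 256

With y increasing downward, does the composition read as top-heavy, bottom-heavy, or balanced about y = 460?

balanced

Weights sum to 1 + 8 + 4 + 4 + 8 = 25.
Σw·y = 1·260 + 8·647 + 4·782 + 4·222 + 8·256 = 11500, so ȳ = 11500/25 ≈ 460.00.
460.00 = 460 exactly: balanced.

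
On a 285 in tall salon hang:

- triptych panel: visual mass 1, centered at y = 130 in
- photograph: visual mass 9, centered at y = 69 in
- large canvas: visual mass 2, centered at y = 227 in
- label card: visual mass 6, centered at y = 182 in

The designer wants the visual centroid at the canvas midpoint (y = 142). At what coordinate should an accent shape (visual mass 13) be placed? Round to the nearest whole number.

After adding the accent shape, total weight = 1 + 9 + 2 + 6 + 13 = 31.
y: need Σw·y = 31·142 = 4402. Existing = 1·130 + 9·69 + 2·227 + 6·182 = 2297. Remainder 2105 / 13 ≈ 161.92.

y ≈ 162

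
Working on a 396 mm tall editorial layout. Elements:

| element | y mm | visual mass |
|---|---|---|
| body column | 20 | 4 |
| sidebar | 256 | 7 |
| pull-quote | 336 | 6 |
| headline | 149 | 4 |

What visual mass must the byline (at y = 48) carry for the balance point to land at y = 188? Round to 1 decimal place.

Known weights sum to 4 + 7 + 6 + 4 = 21; their moment is 4·20 + 7·256 + 6·336 + 4·149 = 4484.
For the centroid to hit 188: (4484 + w·48) / (21 + w) = 188.
So w = (188·21 − 4484)/(48 − 188) = -536/-140 ≈ 3.83.

w ≈ 3.8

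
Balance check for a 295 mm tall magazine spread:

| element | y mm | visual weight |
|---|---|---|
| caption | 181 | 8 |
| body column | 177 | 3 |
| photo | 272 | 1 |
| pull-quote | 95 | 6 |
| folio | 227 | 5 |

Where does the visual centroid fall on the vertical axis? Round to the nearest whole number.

Total weight = 8 + 3 + 1 + 6 + 5 = 23.
y-moment: 8·181 + 3·177 + 1·272 + 6·95 + 5·227 = 3956; centroid 3956/23 ≈ 172.00.

y ≈ 172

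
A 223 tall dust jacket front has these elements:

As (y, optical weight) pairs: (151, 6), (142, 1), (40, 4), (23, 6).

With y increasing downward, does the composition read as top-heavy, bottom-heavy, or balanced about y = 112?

Σw = 6 + 1 + 4 + 6 = 17.
y: (6·151 + 1·142 + 4·40 + 6·23) / 17 = 1346 / 17 ≈ 79.18
79.2 lies above (smaller y than) the midline 112, so the layout is top-heavy.

top-heavy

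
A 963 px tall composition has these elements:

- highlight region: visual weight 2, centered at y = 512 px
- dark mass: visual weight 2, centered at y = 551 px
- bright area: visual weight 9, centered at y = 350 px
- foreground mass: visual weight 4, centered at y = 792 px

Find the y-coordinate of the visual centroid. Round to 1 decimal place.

y ≈ 496.7

Σw = 2 + 2 + 9 + 4 = 17.
y-moment: 2·512 + 2·551 + 9·350 + 4·792 = 8444; centroid 8444/17 ≈ 496.71.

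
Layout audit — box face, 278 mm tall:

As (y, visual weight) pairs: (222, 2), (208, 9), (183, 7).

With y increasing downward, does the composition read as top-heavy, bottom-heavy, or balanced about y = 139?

bottom-heavy

Σw = 2 + 9 + 7 = 18.
Σw·y = 2·222 + 9·208 + 7·183 = 3597, so ȳ = 3597/18 ≈ 199.83.
199.8 vs midline 139 → bottom-heavy.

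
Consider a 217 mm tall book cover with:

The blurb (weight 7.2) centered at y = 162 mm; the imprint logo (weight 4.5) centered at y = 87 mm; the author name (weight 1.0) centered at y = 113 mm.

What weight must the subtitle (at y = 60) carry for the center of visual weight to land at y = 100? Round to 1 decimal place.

w ≈ 10.0

Existing Σw = 12.7 (7.2 + 4.5 + 1.0); existing moment 7.2·162 + 4.5·87 + 1.0·113 = 1670.9.
Balance at y = 100 requires (1670.9 + w·60) / (12.7 + w) = 100.
Rearranging, w·(60 − 100) = 100·12.7 − 1670.9 = -400.9, so w ≈ -400.9/-40 = 10.02.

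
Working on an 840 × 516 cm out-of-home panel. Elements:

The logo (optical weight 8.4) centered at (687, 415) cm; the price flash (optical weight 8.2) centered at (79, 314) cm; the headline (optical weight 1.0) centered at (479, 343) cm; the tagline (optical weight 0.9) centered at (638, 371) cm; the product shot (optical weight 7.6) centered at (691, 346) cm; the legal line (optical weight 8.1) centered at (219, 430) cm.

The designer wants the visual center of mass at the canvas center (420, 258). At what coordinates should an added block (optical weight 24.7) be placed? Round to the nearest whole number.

New total weight: (8.4 + 8.2 + 1.0 + 0.9 + 7.6 + 8.1) + 24.7 = 58.9.
x: target moment 58.9×420 = 24738.0; current 8.4·687 + 8.2·79 + 1.0·479 + 0.9·638 + 7.6·691 + 8.1·219 = 14497.3; the added block supplies 10240.7, so x = 10240.7/24.7 ≈ 414.60.
y: target moment 58.9×258 = 15196.2; current 8.4·415 + 8.2·314 + 1.0·343 + 0.9·371 + 7.6·346 + 8.1·430 = 12850.3; the added block supplies 2345.9, so y = 2345.9/24.7 ≈ 94.98.

(415, 95)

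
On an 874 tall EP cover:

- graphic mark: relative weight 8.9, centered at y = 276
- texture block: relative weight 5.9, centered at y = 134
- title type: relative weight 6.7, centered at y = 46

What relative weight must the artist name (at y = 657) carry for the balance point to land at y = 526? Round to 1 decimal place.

Fixed elements: Σw = 8.9 + 5.9 + 6.7 = 21.5, Σw·y = 8.9·276 + 5.9·134 + 6.7·46 = 3555.2.
Set Σw·y/Σw = 526: (3555.2 + 657w) = 526·(21.5 + w).
Rearranging, w·(657 − 526) = 526·21.5 − 3555.2 = 7753.8, so w ≈ 7753.8/131 = 59.19.

w ≈ 59.2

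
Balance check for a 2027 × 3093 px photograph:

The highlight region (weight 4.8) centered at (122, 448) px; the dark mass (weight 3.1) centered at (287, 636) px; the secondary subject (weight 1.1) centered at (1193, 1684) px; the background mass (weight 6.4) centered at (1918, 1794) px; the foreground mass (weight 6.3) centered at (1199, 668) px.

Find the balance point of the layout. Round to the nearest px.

Total weight = 4.8 + 3.1 + 1.1 + 6.4 + 6.3 = 21.7.
x: (4.8·122 + 3.1·287 + 1.1·1193 + 6.4·1918 + 6.3·1199) / 21.7 = 22616.5 / 21.7 ≈ 1042.24
y: (4.8·448 + 3.1·636 + 1.1·1684 + 6.4·1794 + 6.3·668) / 21.7 = 21664.4 / 21.7 ≈ 998.36

(1042, 998)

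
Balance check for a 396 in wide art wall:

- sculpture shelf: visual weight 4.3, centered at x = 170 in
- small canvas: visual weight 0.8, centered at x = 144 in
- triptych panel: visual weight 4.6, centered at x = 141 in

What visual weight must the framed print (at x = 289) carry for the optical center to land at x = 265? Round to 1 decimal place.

w ≈ 44.8

Existing Σw = 9.7 (4.3 + 0.8 + 4.6); existing moment 4.3·170 + 0.8·144 + 4.6·141 = 1494.8.
For the centroid to hit 265: (1494.8 + w·289) / (9.7 + w) = 265.
Rearranging, w·(289 − 265) = 265·9.7 − 1494.8 = 1075.7, so w ≈ 1075.7/24 = 44.82.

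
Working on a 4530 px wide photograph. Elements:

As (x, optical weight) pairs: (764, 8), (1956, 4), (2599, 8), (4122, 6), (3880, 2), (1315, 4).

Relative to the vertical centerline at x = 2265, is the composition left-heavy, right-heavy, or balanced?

balanced

Σw = 8 + 4 + 8 + 6 + 2 + 4 = 32.
x-moment: 8·764 + 4·1956 + 8·2599 + 6·4122 + 2·3880 + 4·1315 = 72480; centroid 72480/32 ≈ 2265.00.
That equals the midline 2265 — balanced.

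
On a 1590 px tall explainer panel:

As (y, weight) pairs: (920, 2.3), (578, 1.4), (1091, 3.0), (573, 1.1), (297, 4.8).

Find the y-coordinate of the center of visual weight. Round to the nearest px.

y ≈ 655

Total weight = 2.3 + 1.4 + 3.0 + 1.1 + 4.8 = 12.6.
Σw·y = 2.3·920 + 1.4·578 + 3.0·1091 + 1.1·573 + 4.8·297 = 8254.1, so ȳ = 8254.1/12.6 ≈ 655.09.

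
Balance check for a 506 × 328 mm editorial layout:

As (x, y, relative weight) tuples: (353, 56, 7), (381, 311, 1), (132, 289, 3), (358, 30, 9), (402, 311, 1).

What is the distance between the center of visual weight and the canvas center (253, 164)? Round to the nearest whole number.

≈ 96 mm

Total weight = 7 + 1 + 3 + 9 + 1 = 21.
Σw·x = 7·353 + 1·381 + 3·132 + 9·358 + 1·402 = 6872, so x̄ = 6872/21 ≈ 327.24.
Σw·y = 7·56 + 1·311 + 3·289 + 9·30 + 1·311 = 2151, so ȳ = 2151/21 ≈ 102.43.
Relative to (253, 164): Δ = (74.24, -61.57); |Δ| = √(74.24² + -61.57²) ≈ 96.45.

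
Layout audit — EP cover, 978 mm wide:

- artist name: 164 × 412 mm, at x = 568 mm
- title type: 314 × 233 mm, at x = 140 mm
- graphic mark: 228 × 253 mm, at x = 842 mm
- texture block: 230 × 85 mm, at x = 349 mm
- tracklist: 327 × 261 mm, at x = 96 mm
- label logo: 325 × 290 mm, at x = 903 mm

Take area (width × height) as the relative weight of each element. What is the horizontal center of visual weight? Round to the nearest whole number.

Areas: artist name 164·412 = 67568, title type 314·233 = 73162, graphic mark 228·253 = 57684, texture block 230·85 = 19550, tracklist 327·261 = 85347, label logo 325·290 = 94250. Total weight = 397561.
Σw·x = 197315244; x̄ = 197315244/397561 ≈ 496.31.

x ≈ 496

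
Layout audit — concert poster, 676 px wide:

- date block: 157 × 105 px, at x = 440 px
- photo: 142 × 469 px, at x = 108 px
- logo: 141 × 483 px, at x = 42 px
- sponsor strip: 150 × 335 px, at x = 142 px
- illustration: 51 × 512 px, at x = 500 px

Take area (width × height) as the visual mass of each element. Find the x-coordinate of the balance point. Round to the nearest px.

x ≈ 165

Taking area as weight: date block 157·105 = 16485, photo 142·469 = 66598, logo 141·483 = 68103, sponsor strip 150·335 = 50250, illustration 51·512 = 26112. Sum 227548.
x: (16485·440 + 66598·108 + 68103·42 + 50250·142 + 26112·500) / 227548 = 37497810 / 227548 ≈ 164.79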